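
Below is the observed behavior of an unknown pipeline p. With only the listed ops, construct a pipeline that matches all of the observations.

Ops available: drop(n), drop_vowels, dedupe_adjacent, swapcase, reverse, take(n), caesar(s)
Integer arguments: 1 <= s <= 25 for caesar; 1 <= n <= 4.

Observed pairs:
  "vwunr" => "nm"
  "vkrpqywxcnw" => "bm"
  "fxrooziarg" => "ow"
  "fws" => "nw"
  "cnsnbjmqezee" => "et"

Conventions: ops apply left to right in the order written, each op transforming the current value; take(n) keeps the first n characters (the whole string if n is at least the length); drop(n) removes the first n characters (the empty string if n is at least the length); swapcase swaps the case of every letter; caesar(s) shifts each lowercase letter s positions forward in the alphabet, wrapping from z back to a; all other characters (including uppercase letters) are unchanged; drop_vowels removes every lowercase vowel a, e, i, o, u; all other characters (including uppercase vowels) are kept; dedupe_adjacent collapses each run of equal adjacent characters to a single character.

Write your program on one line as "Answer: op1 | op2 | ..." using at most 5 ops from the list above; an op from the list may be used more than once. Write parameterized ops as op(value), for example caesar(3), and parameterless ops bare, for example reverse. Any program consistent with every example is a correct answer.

take(4) | caesar(17) | take(2) | reverse

Check, running the answer program on each example:
  "vwunr" -> "vwun" -> "mnle" -> "mn" -> "nm"
  "vkrpqywxcnw" -> "vkrp" -> "mbig" -> "mb" -> "bm"
  "fxrooziarg" -> "fxro" -> "woif" -> "wo" -> "ow"
  "fws" -> "fws" -> "wnj" -> "wn" -> "nw"
  "cnsnbjmqezee" -> "cnsn" -> "teje" -> "te" -> "et"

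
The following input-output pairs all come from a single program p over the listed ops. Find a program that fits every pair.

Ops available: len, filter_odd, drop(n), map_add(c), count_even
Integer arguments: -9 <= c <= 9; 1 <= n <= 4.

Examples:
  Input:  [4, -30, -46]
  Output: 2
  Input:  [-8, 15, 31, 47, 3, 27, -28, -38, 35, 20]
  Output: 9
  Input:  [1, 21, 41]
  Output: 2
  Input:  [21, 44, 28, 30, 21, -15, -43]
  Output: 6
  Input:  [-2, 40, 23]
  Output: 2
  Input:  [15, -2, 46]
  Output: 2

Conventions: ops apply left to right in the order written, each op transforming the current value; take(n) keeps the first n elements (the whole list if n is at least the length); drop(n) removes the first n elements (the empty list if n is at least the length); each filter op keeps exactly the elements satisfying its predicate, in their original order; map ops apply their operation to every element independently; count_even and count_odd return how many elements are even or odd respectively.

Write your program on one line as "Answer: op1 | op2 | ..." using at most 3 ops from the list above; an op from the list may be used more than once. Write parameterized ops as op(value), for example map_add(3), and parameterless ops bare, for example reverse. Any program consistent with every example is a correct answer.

map_add(4) | drop(1) | len

Check, running the answer program on each example:
  [4, -30, -46] -> [8, -26, -42] -> [-26, -42] -> 2
  [-8, 15, 31, 47, 3, 27, -28, -38, 35, 20] -> [-4, 19, 35, 51, 7, 31, -24, -34, 39, 24] -> [19, 35, 51, 7, 31, -24, -34, 39, 24] -> 9
  [1, 21, 41] -> [5, 25, 45] -> [25, 45] -> 2
  [21, 44, 28, 30, 21, -15, -43] -> [25, 48, 32, 34, 25, -11, -39] -> [48, 32, 34, 25, -11, -39] -> 6
  [-2, 40, 23] -> [2, 44, 27] -> [44, 27] -> 2
  [15, -2, 46] -> [19, 2, 50] -> [2, 50] -> 2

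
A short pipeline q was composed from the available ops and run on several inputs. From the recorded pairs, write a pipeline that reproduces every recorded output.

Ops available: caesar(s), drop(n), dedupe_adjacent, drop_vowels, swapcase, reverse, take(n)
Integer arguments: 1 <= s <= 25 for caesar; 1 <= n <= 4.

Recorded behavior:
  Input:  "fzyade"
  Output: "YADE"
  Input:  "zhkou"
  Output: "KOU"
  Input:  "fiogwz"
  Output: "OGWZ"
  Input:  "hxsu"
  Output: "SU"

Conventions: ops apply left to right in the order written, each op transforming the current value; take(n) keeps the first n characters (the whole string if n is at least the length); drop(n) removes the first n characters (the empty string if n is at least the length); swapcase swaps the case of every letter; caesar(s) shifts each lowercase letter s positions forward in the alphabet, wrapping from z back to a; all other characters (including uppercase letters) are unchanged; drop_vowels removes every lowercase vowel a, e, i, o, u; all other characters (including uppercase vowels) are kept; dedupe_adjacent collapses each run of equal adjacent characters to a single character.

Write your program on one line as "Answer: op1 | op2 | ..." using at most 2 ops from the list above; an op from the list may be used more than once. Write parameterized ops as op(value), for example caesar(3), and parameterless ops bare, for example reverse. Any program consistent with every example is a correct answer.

swapcase | drop(2)

Check, running the answer program on each example:
  "fzyade" -> "FZYADE" -> "YADE"
  "zhkou" -> "ZHKOU" -> "KOU"
  "fiogwz" -> "FIOGWZ" -> "OGWZ"
  "hxsu" -> "HXSU" -> "SU"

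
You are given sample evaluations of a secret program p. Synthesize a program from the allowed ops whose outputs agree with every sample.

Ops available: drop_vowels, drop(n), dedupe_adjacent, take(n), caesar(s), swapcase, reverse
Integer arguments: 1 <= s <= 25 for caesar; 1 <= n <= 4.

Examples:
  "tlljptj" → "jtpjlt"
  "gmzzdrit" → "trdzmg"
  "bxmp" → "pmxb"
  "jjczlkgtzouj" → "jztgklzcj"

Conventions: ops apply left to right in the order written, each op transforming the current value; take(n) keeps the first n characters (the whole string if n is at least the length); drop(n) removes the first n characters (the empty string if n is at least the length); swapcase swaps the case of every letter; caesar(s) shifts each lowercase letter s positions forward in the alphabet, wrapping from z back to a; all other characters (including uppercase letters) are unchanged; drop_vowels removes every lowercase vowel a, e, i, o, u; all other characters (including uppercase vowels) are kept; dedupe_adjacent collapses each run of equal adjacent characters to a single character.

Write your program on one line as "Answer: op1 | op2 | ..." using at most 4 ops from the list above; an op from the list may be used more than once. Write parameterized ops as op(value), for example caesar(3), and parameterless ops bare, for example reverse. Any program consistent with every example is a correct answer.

reverse | drop_vowels | dedupe_adjacent

Check, running the answer program on each example:
  "tlljptj" -> "jtpjllt" -> "jtpjllt" -> "jtpjlt"
  "gmzzdrit" -> "tirdzzmg" -> "trdzzmg" -> "trdzmg"
  "bxmp" -> "pmxb" -> "pmxb" -> "pmxb"
  "jjczlkgtzouj" -> "juoztgklzcjj" -> "jztgklzcjj" -> "jztgklzcj"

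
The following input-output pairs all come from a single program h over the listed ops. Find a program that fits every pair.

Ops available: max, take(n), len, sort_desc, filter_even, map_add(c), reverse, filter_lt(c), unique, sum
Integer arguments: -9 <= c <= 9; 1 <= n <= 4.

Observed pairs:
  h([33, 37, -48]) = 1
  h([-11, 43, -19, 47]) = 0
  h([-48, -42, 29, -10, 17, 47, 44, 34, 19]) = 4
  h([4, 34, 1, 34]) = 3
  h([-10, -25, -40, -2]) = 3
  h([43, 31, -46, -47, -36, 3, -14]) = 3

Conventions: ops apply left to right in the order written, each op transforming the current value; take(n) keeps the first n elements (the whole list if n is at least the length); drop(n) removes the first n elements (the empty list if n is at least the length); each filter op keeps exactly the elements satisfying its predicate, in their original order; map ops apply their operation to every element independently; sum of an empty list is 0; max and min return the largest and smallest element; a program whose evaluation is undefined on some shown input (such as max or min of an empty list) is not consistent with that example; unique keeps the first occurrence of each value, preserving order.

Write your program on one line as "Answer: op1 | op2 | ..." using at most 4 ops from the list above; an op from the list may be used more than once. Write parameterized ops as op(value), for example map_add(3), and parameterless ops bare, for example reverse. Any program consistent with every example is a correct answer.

filter_even | reverse | take(4) | len

Check, running the answer program on each example:
  [33, 37, -48] -> [-48] -> [-48] -> [-48] -> 1
  [-11, 43, -19, 47] -> [] -> [] -> [] -> 0
  [-48, -42, 29, -10, 17, 47, 44, 34, 19] -> [-48, -42, -10, 44, 34] -> [34, 44, -10, -42, -48] -> [34, 44, -10, -42] -> 4
  [4, 34, 1, 34] -> [4, 34, 34] -> [34, 34, 4] -> [34, 34, 4] -> 3
  [-10, -25, -40, -2] -> [-10, -40, -2] -> [-2, -40, -10] -> [-2, -40, -10] -> 3
  [43, 31, -46, -47, -36, 3, -14] -> [-46, -36, -14] -> [-14, -36, -46] -> [-14, -36, -46] -> 3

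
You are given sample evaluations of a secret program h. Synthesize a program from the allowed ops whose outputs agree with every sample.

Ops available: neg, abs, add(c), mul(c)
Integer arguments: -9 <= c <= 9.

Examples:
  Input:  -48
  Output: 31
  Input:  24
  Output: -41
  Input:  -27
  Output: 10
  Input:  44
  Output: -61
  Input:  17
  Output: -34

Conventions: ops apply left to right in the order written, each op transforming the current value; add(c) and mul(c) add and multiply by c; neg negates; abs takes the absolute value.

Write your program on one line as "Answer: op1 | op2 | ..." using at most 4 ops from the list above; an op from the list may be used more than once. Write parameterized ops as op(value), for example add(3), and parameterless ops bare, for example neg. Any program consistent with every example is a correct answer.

add(9) | neg | add(-8)

Check, running the answer program on each example:
  -48 -> -39 -> 39 -> 31
  24 -> 33 -> -33 -> -41
  -27 -> -18 -> 18 -> 10
  44 -> 53 -> -53 -> -61
  17 -> 26 -> -26 -> -34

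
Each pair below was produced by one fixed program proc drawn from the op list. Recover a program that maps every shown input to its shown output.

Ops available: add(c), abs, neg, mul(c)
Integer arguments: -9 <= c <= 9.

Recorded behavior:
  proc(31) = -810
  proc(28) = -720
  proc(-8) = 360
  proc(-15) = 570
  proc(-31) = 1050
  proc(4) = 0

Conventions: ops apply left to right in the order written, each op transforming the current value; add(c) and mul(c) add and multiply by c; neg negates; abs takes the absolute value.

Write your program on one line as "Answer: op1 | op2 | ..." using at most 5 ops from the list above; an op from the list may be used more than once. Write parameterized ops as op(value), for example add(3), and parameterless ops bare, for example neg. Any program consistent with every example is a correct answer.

add(-4) | mul(6) | neg | mul(5)

Check, running the answer program on each example:
  31 -> 27 -> 162 -> -162 -> -810
  28 -> 24 -> 144 -> -144 -> -720
  -8 -> -12 -> -72 -> 72 -> 360
  -15 -> -19 -> -114 -> 114 -> 570
  -31 -> -35 -> -210 -> 210 -> 1050
  4 -> 0 -> 0 -> 0 -> 0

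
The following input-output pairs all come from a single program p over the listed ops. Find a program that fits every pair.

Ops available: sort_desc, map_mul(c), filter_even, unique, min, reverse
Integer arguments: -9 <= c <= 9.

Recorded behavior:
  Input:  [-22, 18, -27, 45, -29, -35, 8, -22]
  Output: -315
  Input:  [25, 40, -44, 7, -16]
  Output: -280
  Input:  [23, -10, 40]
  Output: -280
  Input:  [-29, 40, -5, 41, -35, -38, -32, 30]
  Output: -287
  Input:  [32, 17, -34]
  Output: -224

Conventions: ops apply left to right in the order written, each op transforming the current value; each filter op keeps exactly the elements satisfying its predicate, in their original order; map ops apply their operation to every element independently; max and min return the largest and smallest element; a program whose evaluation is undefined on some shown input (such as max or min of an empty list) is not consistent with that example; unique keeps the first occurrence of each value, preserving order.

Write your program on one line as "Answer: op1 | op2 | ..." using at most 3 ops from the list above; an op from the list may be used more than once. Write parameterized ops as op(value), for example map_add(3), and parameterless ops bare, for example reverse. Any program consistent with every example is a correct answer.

sort_desc | map_mul(-7) | min

Check, running the answer program on each example:
  [-22, 18, -27, 45, -29, -35, 8, -22] -> [45, 18, 8, -22, -22, -27, -29, -35] -> [-315, -126, -56, 154, 154, 189, 203, 245] -> -315
  [25, 40, -44, 7, -16] -> [40, 25, 7, -16, -44] -> [-280, -175, -49, 112, 308] -> -280
  [23, -10, 40] -> [40, 23, -10] -> [-280, -161, 70] -> -280
  [-29, 40, -5, 41, -35, -38, -32, 30] -> [41, 40, 30, -5, -29, -32, -35, -38] -> [-287, -280, -210, 35, 203, 224, 245, 266] -> -287
  [32, 17, -34] -> [32, 17, -34] -> [-224, -119, 238] -> -224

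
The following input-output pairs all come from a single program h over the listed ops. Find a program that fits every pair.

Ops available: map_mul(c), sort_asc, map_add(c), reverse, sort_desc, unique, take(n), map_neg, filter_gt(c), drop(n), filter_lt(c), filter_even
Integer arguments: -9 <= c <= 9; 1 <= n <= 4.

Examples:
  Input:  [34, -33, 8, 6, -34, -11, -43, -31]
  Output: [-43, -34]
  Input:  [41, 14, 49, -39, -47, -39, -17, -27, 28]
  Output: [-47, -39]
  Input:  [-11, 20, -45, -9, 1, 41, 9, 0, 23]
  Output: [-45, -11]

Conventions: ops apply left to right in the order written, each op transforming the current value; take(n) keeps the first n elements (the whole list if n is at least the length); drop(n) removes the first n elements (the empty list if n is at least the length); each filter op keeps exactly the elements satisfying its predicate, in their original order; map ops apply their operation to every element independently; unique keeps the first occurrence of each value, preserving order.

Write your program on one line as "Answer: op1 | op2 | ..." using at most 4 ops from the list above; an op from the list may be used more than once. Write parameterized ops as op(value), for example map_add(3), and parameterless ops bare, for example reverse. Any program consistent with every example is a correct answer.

unique | sort_asc | take(2)

Check, running the answer program on each example:
  [34, -33, 8, 6, -34, -11, -43, -31] -> [34, -33, 8, 6, -34, -11, -43, -31] -> [-43, -34, -33, -31, -11, 6, 8, 34] -> [-43, -34]
  [41, 14, 49, -39, -47, -39, -17, -27, 28] -> [41, 14, 49, -39, -47, -17, -27, 28] -> [-47, -39, -27, -17, 14, 28, 41, 49] -> [-47, -39]
  [-11, 20, -45, -9, 1, 41, 9, 0, 23] -> [-11, 20, -45, -9, 1, 41, 9, 0, 23] -> [-45, -11, -9, 0, 1, 9, 20, 23, 41] -> [-45, -11]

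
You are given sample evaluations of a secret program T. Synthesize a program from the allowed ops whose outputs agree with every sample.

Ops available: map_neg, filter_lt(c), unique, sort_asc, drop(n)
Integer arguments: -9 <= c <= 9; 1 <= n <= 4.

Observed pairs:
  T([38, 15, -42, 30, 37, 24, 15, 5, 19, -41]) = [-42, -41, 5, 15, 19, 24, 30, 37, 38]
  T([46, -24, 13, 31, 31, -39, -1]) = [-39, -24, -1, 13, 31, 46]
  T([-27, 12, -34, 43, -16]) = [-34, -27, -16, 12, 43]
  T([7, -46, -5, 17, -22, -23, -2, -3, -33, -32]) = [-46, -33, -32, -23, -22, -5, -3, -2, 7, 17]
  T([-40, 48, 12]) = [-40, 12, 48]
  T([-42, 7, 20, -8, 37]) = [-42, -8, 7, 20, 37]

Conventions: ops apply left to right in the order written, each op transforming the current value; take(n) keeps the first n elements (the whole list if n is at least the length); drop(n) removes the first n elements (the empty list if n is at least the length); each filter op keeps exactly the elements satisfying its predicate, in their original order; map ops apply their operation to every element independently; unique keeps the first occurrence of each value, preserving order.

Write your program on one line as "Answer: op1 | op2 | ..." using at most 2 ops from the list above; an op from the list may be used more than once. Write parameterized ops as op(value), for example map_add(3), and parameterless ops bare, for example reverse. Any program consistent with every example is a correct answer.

sort_asc | unique

Check, running the answer program on each example:
  [38, 15, -42, 30, 37, 24, 15, 5, 19, -41] -> [-42, -41, 5, 15, 15, 19, 24, 30, 37, 38] -> [-42, -41, 5, 15, 19, 24, 30, 37, 38]
  [46, -24, 13, 31, 31, -39, -1] -> [-39, -24, -1, 13, 31, 31, 46] -> [-39, -24, -1, 13, 31, 46]
  [-27, 12, -34, 43, -16] -> [-34, -27, -16, 12, 43] -> [-34, -27, -16, 12, 43]
  [7, -46, -5, 17, -22, -23, -2, -3, -33, -32] -> [-46, -33, -32, -23, -22, -5, -3, -2, 7, 17] -> [-46, -33, -32, -23, -22, -5, -3, -2, 7, 17]
  [-40, 48, 12] -> [-40, 12, 48] -> [-40, 12, 48]
  [-42, 7, 20, -8, 37] -> [-42, -8, 7, 20, 37] -> [-42, -8, 7, 20, 37]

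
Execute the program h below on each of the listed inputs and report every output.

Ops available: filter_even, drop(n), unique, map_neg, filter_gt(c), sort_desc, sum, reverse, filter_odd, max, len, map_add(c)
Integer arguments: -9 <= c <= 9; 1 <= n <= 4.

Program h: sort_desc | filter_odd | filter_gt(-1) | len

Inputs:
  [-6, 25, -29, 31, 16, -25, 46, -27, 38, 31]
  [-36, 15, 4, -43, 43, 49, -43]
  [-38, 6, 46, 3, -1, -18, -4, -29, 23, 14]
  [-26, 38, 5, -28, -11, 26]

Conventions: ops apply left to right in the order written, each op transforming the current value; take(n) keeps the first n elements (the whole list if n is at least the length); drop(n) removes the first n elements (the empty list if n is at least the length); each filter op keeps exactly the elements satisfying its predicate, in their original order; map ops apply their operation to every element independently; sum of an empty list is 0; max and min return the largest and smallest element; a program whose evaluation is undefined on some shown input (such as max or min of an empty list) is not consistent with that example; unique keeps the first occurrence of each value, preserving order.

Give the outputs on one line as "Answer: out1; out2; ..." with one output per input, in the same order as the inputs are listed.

3; 3; 2; 1

Execution, op by op:
  [-6, 25, -29, 31, 16, -25, 46, -27, 38, 31] -> [46, 38, 31, 31, 25, 16, -6, -25, -27, -29] -> [31, 31, 25, -25, -27, -29] -> [31, 31, 25] -> 3
  [-36, 15, 4, -43, 43, 49, -43] -> [49, 43, 15, 4, -36, -43, -43] -> [49, 43, 15, -43, -43] -> [49, 43, 15] -> 3
  [-38, 6, 46, 3, -1, -18, -4, -29, 23, 14] -> [46, 23, 14, 6, 3, -1, -4, -18, -29, -38] -> [23, 3, -1, -29] -> [23, 3] -> 2
  [-26, 38, 5, -28, -11, 26] -> [38, 26, 5, -11, -26, -28] -> [5, -11] -> [5] -> 1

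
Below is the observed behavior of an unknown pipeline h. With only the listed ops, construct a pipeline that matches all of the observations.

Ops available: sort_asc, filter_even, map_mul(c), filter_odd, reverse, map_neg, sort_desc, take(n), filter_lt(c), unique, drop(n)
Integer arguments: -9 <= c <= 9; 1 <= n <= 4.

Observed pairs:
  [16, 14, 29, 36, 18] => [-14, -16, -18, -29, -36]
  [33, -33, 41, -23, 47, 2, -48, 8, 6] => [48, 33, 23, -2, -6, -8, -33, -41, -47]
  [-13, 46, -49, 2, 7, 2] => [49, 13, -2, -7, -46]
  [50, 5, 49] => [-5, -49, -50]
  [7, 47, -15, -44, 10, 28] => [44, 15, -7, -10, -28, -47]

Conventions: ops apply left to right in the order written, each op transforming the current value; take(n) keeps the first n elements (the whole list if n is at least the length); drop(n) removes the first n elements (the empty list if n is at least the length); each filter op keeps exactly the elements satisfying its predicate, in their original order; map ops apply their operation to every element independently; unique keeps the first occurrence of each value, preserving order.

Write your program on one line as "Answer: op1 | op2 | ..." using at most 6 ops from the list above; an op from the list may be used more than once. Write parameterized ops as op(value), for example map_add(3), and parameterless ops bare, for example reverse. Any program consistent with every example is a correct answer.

sort_desc | map_neg | unique | map_neg | reverse | map_neg

Check, running the answer program on each example:
  [16, 14, 29, 36, 18] -> [36, 29, 18, 16, 14] -> [-36, -29, -18, -16, -14] -> [-36, -29, -18, -16, -14] -> [36, 29, 18, 16, 14] -> [14, 16, 18, 29, 36] -> [-14, -16, -18, -29, -36]
  [33, -33, 41, -23, 47, 2, -48, 8, 6] -> [47, 41, 33, 8, 6, 2, -23, -33, -48] -> [-47, -41, -33, -8, -6, -2, 23, 33, 48] -> [-47, -41, -33, -8, -6, -2, 23, 33, 48] -> [47, 41, 33, 8, 6, 2, -23, -33, -48] -> [-48, -33, -23, 2, 6, 8, 33, 41, 47] -> [48, 33, 23, -2, -6, -8, -33, -41, -47]
  [-13, 46, -49, 2, 7, 2] -> [46, 7, 2, 2, -13, -49] -> [-46, -7, -2, -2, 13, 49] -> [-46, -7, -2, 13, 49] -> [46, 7, 2, -13, -49] -> [-49, -13, 2, 7, 46] -> [49, 13, -2, -7, -46]
  [50, 5, 49] -> [50, 49, 5] -> [-50, -49, -5] -> [-50, -49, -5] -> [50, 49, 5] -> [5, 49, 50] -> [-5, -49, -50]
  [7, 47, -15, -44, 10, 28] -> [47, 28, 10, 7, -15, -44] -> [-47, -28, -10, -7, 15, 44] -> [-47, -28, -10, -7, 15, 44] -> [47, 28, 10, 7, -15, -44] -> [-44, -15, 7, 10, 28, 47] -> [44, 15, -7, -10, -28, -47]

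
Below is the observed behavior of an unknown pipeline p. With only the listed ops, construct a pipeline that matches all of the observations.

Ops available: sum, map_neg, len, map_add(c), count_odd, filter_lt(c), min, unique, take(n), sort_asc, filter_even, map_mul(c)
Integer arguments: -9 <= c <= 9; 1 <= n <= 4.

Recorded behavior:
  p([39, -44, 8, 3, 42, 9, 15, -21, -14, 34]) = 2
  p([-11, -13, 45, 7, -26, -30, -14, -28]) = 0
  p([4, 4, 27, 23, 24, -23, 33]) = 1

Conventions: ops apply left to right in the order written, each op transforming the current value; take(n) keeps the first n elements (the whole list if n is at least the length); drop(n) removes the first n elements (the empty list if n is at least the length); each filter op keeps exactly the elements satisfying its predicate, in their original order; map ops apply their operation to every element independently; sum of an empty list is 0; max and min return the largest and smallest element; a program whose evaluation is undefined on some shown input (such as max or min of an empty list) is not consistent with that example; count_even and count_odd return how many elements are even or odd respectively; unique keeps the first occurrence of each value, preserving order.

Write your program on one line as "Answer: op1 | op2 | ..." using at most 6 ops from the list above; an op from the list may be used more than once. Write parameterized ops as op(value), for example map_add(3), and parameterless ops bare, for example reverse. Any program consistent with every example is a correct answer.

map_neg | unique | filter_lt(-9) | filter_even | map_add(7) | len

Check, running the answer program on each example:
  [39, -44, 8, 3, 42, 9, 15, -21, -14, 34] -> [-39, 44, -8, -3, -42, -9, -15, 21, 14, -34] -> [-39, 44, -8, -3, -42, -9, -15, 21, 14, -34] -> [-39, -42, -15, -34] -> [-42, -34] -> [-35, -27] -> 2
  [-11, -13, 45, 7, -26, -30, -14, -28] -> [11, 13, -45, -7, 26, 30, 14, 28] -> [11, 13, -45, -7, 26, 30, 14, 28] -> [-45] -> [] -> [] -> 0
  [4, 4, 27, 23, 24, -23, 33] -> [-4, -4, -27, -23, -24, 23, -33] -> [-4, -27, -23, -24, 23, -33] -> [-27, -23, -24, -33] -> [-24] -> [-17] -> 1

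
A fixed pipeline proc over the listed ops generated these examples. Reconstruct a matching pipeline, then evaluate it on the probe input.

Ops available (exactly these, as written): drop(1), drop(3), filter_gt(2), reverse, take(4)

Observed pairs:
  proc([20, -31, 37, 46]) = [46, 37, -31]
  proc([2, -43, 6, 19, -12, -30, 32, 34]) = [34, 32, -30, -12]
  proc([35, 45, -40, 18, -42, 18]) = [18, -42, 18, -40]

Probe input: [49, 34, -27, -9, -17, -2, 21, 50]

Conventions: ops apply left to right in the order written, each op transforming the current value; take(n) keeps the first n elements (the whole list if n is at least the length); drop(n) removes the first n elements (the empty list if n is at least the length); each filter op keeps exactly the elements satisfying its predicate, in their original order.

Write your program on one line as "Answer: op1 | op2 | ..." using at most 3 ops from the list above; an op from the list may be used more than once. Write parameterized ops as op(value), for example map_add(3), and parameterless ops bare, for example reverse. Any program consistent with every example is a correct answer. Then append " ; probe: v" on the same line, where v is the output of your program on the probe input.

drop(1) | reverse | take(4) ; probe: [50, 21, -2, -17]

Check, running the answer program on each example:
  [20, -31, 37, 46] -> [-31, 37, 46] -> [46, 37, -31] -> [46, 37, -31]
  [2, -43, 6, 19, -12, -30, 32, 34] -> [-43, 6, 19, -12, -30, 32, 34] -> [34, 32, -30, -12, 19, 6, -43] -> [34, 32, -30, -12]
  [35, 45, -40, 18, -42, 18] -> [45, -40, 18, -42, 18] -> [18, -42, 18, -40, 45] -> [18, -42, 18, -40]
  probe: [49, 34, -27, -9, -17, -2, 21, 50] -> [34, -27, -9, -17, -2, 21, 50] -> [50, 21, -2, -17, -9, -27, 34] -> [50, 21, -2, -17]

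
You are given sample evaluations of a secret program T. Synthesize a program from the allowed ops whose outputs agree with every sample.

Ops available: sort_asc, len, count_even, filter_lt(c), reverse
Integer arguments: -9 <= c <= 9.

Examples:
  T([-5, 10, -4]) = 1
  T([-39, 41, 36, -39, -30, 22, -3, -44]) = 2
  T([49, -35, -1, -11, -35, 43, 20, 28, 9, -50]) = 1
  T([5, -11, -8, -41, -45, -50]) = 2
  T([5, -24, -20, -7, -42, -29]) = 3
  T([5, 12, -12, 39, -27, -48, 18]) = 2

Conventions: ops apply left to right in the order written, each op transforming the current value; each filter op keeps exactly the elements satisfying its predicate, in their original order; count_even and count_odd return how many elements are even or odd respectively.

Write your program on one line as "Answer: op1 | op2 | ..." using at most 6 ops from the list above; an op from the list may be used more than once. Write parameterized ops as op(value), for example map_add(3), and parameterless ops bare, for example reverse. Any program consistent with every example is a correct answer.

reverse | filter_lt(8) | sort_asc | reverse | count_even

Check, running the answer program on each example:
  [-5, 10, -4] -> [-4, 10, -5] -> [-4, -5] -> [-5, -4] -> [-4, -5] -> 1
  [-39, 41, 36, -39, -30, 22, -3, -44] -> [-44, -3, 22, -30, -39, 36, 41, -39] -> [-44, -3, -30, -39, -39] -> [-44, -39, -39, -30, -3] -> [-3, -30, -39, -39, -44] -> 2
  [49, -35, -1, -11, -35, 43, 20, 28, 9, -50] -> [-50, 9, 28, 20, 43, -35, -11, -1, -35, 49] -> [-50, -35, -11, -1, -35] -> [-50, -35, -35, -11, -1] -> [-1, -11, -35, -35, -50] -> 1
  [5, -11, -8, -41, -45, -50] -> [-50, -45, -41, -8, -11, 5] -> [-50, -45, -41, -8, -11, 5] -> [-50, -45, -41, -11, -8, 5] -> [5, -8, -11, -41, -45, -50] -> 2
  [5, -24, -20, -7, -42, -29] -> [-29, -42, -7, -20, -24, 5] -> [-29, -42, -7, -20, -24, 5] -> [-42, -29, -24, -20, -7, 5] -> [5, -7, -20, -24, -29, -42] -> 3
  [5, 12, -12, 39, -27, -48, 18] -> [18, -48, -27, 39, -12, 12, 5] -> [-48, -27, -12, 5] -> [-48, -27, -12, 5] -> [5, -12, -27, -48] -> 2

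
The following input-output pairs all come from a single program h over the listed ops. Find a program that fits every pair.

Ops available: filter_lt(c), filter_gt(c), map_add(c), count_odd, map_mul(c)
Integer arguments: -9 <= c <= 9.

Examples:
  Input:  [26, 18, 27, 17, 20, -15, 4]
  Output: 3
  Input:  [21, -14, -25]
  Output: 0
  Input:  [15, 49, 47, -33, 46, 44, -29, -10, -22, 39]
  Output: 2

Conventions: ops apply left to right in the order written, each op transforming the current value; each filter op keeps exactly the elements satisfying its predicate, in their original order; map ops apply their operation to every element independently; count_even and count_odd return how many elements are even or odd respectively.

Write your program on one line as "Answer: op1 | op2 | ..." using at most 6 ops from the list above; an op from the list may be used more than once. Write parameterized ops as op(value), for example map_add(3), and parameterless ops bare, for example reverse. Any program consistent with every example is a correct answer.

filter_gt(-3) | filter_gt(5) | map_mul(-9) | map_add(-1) | count_odd

Check, running the answer program on each example:
  [26, 18, 27, 17, 20, -15, 4] -> [26, 18, 27, 17, 20, 4] -> [26, 18, 27, 17, 20] -> [-234, -162, -243, -153, -180] -> [-235, -163, -244, -154, -181] -> 3
  [21, -14, -25] -> [21] -> [21] -> [-189] -> [-190] -> 0
  [15, 49, 47, -33, 46, 44, -29, -10, -22, 39] -> [15, 49, 47, 46, 44, 39] -> [15, 49, 47, 46, 44, 39] -> [-135, -441, -423, -414, -396, -351] -> [-136, -442, -424, -415, -397, -352] -> 2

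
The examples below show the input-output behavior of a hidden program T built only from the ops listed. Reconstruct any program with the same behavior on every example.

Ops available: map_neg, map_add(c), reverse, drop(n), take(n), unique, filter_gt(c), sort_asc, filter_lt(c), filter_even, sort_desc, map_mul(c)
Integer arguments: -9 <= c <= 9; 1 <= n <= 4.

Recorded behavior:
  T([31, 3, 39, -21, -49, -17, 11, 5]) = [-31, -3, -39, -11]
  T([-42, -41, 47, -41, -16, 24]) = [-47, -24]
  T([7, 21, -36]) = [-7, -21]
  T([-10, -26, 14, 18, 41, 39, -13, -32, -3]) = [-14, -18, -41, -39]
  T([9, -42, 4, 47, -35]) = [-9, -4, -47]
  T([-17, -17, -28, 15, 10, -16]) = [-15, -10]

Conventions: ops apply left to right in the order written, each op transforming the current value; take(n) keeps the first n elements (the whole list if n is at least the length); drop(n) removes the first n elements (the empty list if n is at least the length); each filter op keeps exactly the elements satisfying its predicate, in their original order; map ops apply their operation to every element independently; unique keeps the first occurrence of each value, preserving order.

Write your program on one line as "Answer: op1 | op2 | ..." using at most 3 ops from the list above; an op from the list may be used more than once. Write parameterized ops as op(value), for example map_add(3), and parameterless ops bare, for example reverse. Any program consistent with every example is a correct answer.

filter_gt(-1) | take(4) | map_neg

Check, running the answer program on each example:
  [31, 3, 39, -21, -49, -17, 11, 5] -> [31, 3, 39, 11, 5] -> [31, 3, 39, 11] -> [-31, -3, -39, -11]
  [-42, -41, 47, -41, -16, 24] -> [47, 24] -> [47, 24] -> [-47, -24]
  [7, 21, -36] -> [7, 21] -> [7, 21] -> [-7, -21]
  [-10, -26, 14, 18, 41, 39, -13, -32, -3] -> [14, 18, 41, 39] -> [14, 18, 41, 39] -> [-14, -18, -41, -39]
  [9, -42, 4, 47, -35] -> [9, 4, 47] -> [9, 4, 47] -> [-9, -4, -47]
  [-17, -17, -28, 15, 10, -16] -> [15, 10] -> [15, 10] -> [-15, -10]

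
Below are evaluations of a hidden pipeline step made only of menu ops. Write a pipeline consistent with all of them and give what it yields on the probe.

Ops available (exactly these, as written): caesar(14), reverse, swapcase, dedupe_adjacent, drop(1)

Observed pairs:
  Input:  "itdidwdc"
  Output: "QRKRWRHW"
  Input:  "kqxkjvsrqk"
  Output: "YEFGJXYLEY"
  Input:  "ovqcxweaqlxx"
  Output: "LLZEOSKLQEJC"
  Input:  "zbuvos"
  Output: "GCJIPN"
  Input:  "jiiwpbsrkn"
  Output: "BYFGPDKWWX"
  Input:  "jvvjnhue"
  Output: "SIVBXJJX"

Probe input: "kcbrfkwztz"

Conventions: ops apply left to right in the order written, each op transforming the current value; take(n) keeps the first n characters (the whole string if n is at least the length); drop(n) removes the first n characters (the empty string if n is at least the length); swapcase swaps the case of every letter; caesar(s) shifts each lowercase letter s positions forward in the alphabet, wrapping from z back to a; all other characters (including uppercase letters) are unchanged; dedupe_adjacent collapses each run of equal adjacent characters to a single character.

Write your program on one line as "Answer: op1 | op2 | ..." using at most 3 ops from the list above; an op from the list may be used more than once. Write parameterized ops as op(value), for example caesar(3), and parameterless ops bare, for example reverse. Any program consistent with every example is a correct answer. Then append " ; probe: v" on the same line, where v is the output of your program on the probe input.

caesar(14) | reverse | swapcase ; probe: "NHNKYTFPQY"

Check, running the answer program on each example:
  "itdidwdc" -> "whrwrkrq" -> "qrkrwrhw" -> "QRKRWRHW"
  "kqxkjvsrqk" -> "yelyxjgfey" -> "yefgjxyley" -> "YEFGJXYLEY"
  "ovqcxweaqlxx" -> "cjeqlksoezll" -> "llzeosklqejc" -> "LLZEOSKLQEJC"
  "zbuvos" -> "npijcg" -> "gcjipn" -> "GCJIPN"
  "jiiwpbsrkn" -> "xwwkdpgfyb" -> "byfgpdkwwx" -> "BYFGPDKWWX"
  "jvvjnhue" -> "xjjxbvis" -> "sivbxjjx" -> "SIVBXJJX"
  probe: "kcbrfkwztz" -> "yqpftyknhn" -> "nhnkytfpqy" -> "NHNKYTFPQY"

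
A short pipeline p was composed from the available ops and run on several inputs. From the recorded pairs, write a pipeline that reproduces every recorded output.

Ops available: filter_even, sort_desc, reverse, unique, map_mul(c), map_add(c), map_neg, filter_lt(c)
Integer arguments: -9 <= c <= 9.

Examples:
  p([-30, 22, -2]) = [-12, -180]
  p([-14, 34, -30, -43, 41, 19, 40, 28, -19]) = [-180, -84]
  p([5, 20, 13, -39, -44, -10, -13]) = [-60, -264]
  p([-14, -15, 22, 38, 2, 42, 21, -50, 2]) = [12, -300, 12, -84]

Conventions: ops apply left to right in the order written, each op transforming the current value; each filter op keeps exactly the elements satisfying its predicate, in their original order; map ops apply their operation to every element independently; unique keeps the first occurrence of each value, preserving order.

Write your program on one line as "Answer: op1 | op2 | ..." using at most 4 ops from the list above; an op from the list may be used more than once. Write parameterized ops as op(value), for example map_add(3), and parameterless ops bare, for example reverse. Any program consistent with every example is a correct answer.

filter_lt(4) | filter_even | map_mul(6) | reverse

Check, running the answer program on each example:
  [-30, 22, -2] -> [-30, -2] -> [-30, -2] -> [-180, -12] -> [-12, -180]
  [-14, 34, -30, -43, 41, 19, 40, 28, -19] -> [-14, -30, -43, -19] -> [-14, -30] -> [-84, -180] -> [-180, -84]
  [5, 20, 13, -39, -44, -10, -13] -> [-39, -44, -10, -13] -> [-44, -10] -> [-264, -60] -> [-60, -264]
  [-14, -15, 22, 38, 2, 42, 21, -50, 2] -> [-14, -15, 2, -50, 2] -> [-14, 2, -50, 2] -> [-84, 12, -300, 12] -> [12, -300, 12, -84]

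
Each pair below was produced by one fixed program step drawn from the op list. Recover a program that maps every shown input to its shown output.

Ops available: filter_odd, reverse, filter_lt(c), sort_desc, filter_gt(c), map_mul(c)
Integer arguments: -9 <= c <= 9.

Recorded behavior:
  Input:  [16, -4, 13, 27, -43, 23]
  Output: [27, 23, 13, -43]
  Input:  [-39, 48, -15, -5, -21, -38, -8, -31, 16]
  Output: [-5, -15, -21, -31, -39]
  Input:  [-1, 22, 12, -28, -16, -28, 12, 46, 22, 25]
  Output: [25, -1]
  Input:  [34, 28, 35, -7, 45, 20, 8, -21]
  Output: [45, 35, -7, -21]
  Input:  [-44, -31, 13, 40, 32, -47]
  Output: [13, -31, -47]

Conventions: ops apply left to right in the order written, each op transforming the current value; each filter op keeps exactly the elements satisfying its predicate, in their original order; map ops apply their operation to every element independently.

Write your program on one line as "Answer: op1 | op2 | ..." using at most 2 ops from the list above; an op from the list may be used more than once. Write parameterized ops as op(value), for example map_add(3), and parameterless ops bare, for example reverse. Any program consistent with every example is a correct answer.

sort_desc | filter_odd

Check, running the answer program on each example:
  [16, -4, 13, 27, -43, 23] -> [27, 23, 16, 13, -4, -43] -> [27, 23, 13, -43]
  [-39, 48, -15, -5, -21, -38, -8, -31, 16] -> [48, 16, -5, -8, -15, -21, -31, -38, -39] -> [-5, -15, -21, -31, -39]
  [-1, 22, 12, -28, -16, -28, 12, 46, 22, 25] -> [46, 25, 22, 22, 12, 12, -1, -16, -28, -28] -> [25, -1]
  [34, 28, 35, -7, 45, 20, 8, -21] -> [45, 35, 34, 28, 20, 8, -7, -21] -> [45, 35, -7, -21]
  [-44, -31, 13, 40, 32, -47] -> [40, 32, 13, -31, -44, -47] -> [13, -31, -47]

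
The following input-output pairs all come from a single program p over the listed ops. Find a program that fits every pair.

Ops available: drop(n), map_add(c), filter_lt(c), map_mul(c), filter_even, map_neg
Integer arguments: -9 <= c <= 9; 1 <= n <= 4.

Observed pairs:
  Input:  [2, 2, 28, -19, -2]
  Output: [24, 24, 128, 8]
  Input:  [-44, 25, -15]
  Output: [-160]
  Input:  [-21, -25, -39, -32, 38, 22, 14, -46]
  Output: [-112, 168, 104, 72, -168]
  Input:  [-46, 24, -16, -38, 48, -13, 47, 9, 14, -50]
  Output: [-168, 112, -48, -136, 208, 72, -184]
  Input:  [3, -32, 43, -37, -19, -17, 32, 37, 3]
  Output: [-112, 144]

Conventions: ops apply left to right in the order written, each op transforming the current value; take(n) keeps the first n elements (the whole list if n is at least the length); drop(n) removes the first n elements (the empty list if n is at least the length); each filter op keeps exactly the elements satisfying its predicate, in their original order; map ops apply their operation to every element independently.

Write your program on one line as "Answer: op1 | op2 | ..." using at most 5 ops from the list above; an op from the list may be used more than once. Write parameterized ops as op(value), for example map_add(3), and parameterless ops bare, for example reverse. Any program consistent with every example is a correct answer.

map_mul(-1) | map_add(-4) | filter_even | map_mul(4) | map_neg

Check, running the answer program on each example:
  [2, 2, 28, -19, -2] -> [-2, -2, -28, 19, 2] -> [-6, -6, -32, 15, -2] -> [-6, -6, -32, -2] -> [-24, -24, -128, -8] -> [24, 24, 128, 8]
  [-44, 25, -15] -> [44, -25, 15] -> [40, -29, 11] -> [40] -> [160] -> [-160]
  [-21, -25, -39, -32, 38, 22, 14, -46] -> [21, 25, 39, 32, -38, -22, -14, 46] -> [17, 21, 35, 28, -42, -26, -18, 42] -> [28, -42, -26, -18, 42] -> [112, -168, -104, -72, 168] -> [-112, 168, 104, 72, -168]
  [-46, 24, -16, -38, 48, -13, 47, 9, 14, -50] -> [46, -24, 16, 38, -48, 13, -47, -9, -14, 50] -> [42, -28, 12, 34, -52, 9, -51, -13, -18, 46] -> [42, -28, 12, 34, -52, -18, 46] -> [168, -112, 48, 136, -208, -72, 184] -> [-168, 112, -48, -136, 208, 72, -184]
  [3, -32, 43, -37, -19, -17, 32, 37, 3] -> [-3, 32, -43, 37, 19, 17, -32, -37, -3] -> [-7, 28, -47, 33, 15, 13, -36, -41, -7] -> [28, -36] -> [112, -144] -> [-112, 144]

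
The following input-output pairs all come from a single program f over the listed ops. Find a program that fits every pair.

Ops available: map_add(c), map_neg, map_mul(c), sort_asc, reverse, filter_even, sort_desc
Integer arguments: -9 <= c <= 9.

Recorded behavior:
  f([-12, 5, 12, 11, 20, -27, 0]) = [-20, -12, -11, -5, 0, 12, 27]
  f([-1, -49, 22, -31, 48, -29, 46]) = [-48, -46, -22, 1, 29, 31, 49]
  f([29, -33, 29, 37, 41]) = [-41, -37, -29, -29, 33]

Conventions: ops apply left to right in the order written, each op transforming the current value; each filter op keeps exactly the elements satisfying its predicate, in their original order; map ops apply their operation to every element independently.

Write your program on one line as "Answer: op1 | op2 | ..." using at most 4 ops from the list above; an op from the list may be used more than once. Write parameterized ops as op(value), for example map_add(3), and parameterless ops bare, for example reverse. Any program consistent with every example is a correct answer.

sort_asc | sort_desc | map_neg

Check, running the answer program on each example:
  [-12, 5, 12, 11, 20, -27, 0] -> [-27, -12, 0, 5, 11, 12, 20] -> [20, 12, 11, 5, 0, -12, -27] -> [-20, -12, -11, -5, 0, 12, 27]
  [-1, -49, 22, -31, 48, -29, 46] -> [-49, -31, -29, -1, 22, 46, 48] -> [48, 46, 22, -1, -29, -31, -49] -> [-48, -46, -22, 1, 29, 31, 49]
  [29, -33, 29, 37, 41] -> [-33, 29, 29, 37, 41] -> [41, 37, 29, 29, -33] -> [-41, -37, -29, -29, 33]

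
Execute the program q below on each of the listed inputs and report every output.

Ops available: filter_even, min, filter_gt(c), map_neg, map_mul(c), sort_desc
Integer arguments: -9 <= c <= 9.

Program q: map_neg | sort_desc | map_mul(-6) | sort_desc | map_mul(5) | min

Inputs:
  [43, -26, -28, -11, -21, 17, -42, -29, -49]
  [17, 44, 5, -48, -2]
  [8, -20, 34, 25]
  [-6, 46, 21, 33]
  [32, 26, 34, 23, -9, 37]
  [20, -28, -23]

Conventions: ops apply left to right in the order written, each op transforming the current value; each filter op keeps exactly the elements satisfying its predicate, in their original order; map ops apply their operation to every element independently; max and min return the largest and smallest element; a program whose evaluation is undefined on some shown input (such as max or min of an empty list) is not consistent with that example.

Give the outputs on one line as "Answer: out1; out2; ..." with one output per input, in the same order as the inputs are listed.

Execution, op by op:
  [43, -26, -28, -11, -21, 17, -42, -29, -49] -> [-43, 26, 28, 11, 21, -17, 42, 29, 49] -> [49, 42, 29, 28, 26, 21, 11, -17, -43] -> [-294, -252, -174, -168, -156, -126, -66, 102, 258] -> [258, 102, -66, -126, -156, -168, -174, -252, -294] -> [1290, 510, -330, -630, -780, -840, -870, -1260, -1470] -> -1470
  [17, 44, 5, -48, -2] -> [-17, -44, -5, 48, 2] -> [48, 2, -5, -17, -44] -> [-288, -12, 30, 102, 264] -> [264, 102, 30, -12, -288] -> [1320, 510, 150, -60, -1440] -> -1440
  [8, -20, 34, 25] -> [-8, 20, -34, -25] -> [20, -8, -25, -34] -> [-120, 48, 150, 204] -> [204, 150, 48, -120] -> [1020, 750, 240, -600] -> -600
  [-6, 46, 21, 33] -> [6, -46, -21, -33] -> [6, -21, -33, -46] -> [-36, 126, 198, 276] -> [276, 198, 126, -36] -> [1380, 990, 630, -180] -> -180
  [32, 26, 34, 23, -9, 37] -> [-32, -26, -34, -23, 9, -37] -> [9, -23, -26, -32, -34, -37] -> [-54, 138, 156, 192, 204, 222] -> [222, 204, 192, 156, 138, -54] -> [1110, 1020, 960, 780, 690, -270] -> -270
  [20, -28, -23] -> [-20, 28, 23] -> [28, 23, -20] -> [-168, -138, 120] -> [120, -138, -168] -> [600, -690, -840] -> -840

-1470; -1440; -600; -180; -270; -840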